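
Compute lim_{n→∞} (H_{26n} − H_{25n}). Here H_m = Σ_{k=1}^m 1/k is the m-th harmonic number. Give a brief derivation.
lim = ln(26/25)

Euler-Maclaurin gives H_m = ln m + γ + 1/(2m) + O(1/m^2). The γ and O(1/m) terms cancel in the difference:
  H_{26n} − H_{25n} = ln(26n) − ln(25n) + O(1/n) = ln(26/25) + O(1/n).
Hence the limit is ln(26/25).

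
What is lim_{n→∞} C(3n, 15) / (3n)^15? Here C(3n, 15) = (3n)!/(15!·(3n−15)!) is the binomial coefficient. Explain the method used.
lim = 1/15! = 1/1307674368000

With N = 3n → ∞: C(N, 15) / N^15 = [N(N−1)…(N−14)] / (15! · N^15) = (1/15!) · 1 · (1 − 1/(3n)) · … · (1 − 14/(3n)). Each factor → 1 as N → ∞, so the limit is 1/15! = 1/1307674368000.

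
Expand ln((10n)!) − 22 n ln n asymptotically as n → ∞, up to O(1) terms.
ln((10n)!) − 22 n ln n = −12 n ln n + 10(ln 10 − 1) n + (1/2) ln(2π·10n) + O(1/n)

Stirling: ln((10n)!) = 10n ln(10n) − 10n + (1/2) ln(2π·10n) + O(1/n).
Expand 10n ln(10n) = 10n (ln n + ln 10) = 10n ln n + 10n ln 10.
Subtract 22n ln n: leading term is (10 − 22) n ln n = −12 n ln n. The next term is 10n ln 10 − 10n = 10(ln 10 − 1) n. Then the (1/2) ln(2π·10n) correction.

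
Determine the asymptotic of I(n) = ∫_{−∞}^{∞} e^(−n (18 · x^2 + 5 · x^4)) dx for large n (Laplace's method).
I(n) ~ sqrt(π/(18n))

φ(x) = 18 · x^2 + 5 · x^4 has its unique global minimum at x* = 0 (since φ'(x) = 36x + 20x^3 = 0 only at x = 0 for real x with both coefficients positive, and φ → ∞ as |x| → ∞). At x* = 0, φ(0) = 0 and φ''(0) = 36. Laplace's method then gives
  I(n) ~ sqrt(2π / (n · φ''(0))) · e^(−n φ(0)) = sqrt(2π / (36n)) = sqrt(π/(18n)).
The 5 · x^4 term contributes only at subleading order (an O(1/n) relative correction).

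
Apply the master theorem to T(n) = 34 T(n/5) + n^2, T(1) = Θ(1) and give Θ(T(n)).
T(n) = Θ(n^(log_5 34))

Master theorem: compare f(n) = n^2 to n^(log_5 34) where log_5 34 ≈ 2.191. Since 2 < log_5 34, we have f(n) = O(n^(log_5 34 − ε)) for some ε > 0 — Case 1. Hence T(n) = Θ(n^(log_5 34)).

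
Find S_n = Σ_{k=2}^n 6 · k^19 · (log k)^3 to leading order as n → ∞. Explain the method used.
S_n ~ 3 · n^20 · (log n)^3 / 10

By integral comparison, S_n = ∫_1^n 6 · x^19 · (log x)^3 dx + O(n^19 · (log n)^3). For the integral, the leading term of ∫_1^n x^19 (log x)^3 dx is n^20/20 · (log n)^3 (by repeated integration by parts; each step lowers the log-exponent and produces a relatively O(1/log n) correction). Hence S_n ~ 3 · n^20 · (log n)^3 / 10.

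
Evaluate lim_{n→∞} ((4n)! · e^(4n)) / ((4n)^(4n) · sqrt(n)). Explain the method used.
lim = sqrt(2π·4)

Stirling: (4n)! ~ sqrt(2π·4n) · (4n/e)^(4n). Hence
  (4n)! · e^(4n) / (4n)^(4n) ~ sqrt(2π·4n).
Dividing by sqrt(n): sqrt(2π·4n) / sqrt(n) = sqrt(2π·4) · n^((1−1)/2), so the limit is sqrt(2π·4).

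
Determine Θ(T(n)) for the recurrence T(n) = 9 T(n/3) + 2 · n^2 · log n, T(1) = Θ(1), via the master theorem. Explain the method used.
T(n) = Θ(n^2 · (log n)^2)

Here log_3 9 = 2 and f(n) = 2 · n^2 · log n = Θ(n^(log_3 9) · (log n)^1). This is the extended Case 2 of the master theorem (f matches the critical exponent up to log factors), giving T(n) = Θ(n^(log_3 9) · (log n)^(1+1)) = Θ(n^2 · (log n)^2).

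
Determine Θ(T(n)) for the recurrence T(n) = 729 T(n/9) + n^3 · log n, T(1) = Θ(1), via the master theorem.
T(n) = Θ(n^3 · (log n)^2)

Here log_9 729 = 3 and f(n) = n^3 · log n = Θ(n^(log_9 729) · (log n)^1). This is the extended Case 2 of the master theorem (f matches the critical exponent up to log factors), giving T(n) = Θ(n^(log_9 729) · (log n)^(1+1)) = Θ(n^3 · (log n)^2).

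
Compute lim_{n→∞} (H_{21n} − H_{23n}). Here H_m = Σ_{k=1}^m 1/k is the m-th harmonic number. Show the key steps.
lim = ln(21/23)

Euler-Maclaurin gives H_m = ln m + γ + 1/(2m) + O(1/m^2). The γ and O(1/m) terms cancel in the difference:
  H_{21n} − H_{23n} = ln(21n) − ln(23n) + O(1/n) = ln(21/23) + O(1/n).
Hence the limit is ln(21/23).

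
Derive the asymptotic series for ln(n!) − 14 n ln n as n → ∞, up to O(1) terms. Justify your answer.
ln(n!) − 14 n ln n = −13 n ln n − n + (1/2) ln(2π n) + O(1/n)

Stirling: ln((n)!) = n ln(n) − n + (1/2) ln(2π·n) + O(1/n).
Here n ln(n) = n ln n.
Subtract 14n ln n: leading term is (1 − 14) n ln n = −13 n ln n. The next term is −n. Then the (1/2) ln(2π·n) correction.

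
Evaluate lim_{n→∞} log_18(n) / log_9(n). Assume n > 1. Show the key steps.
lim = ln(9) / ln(18) = log_18(9)

Change of base: log_18(n) = ln n / ln 18 and log_9(n) = ln n / ln 9. The ratio is (ln n / ln 18) · (ln 9 / ln n) = ln 9 / ln 18, a constant independent of n. So the limit is ln 9 / ln 18 = log_18(9).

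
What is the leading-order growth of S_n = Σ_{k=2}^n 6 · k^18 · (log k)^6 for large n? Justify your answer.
S_n ~ 6 · n^19 · (log n)^6 / 19

By integral comparison, S_n = ∫_1^n 6 · x^18 · (log x)^6 dx + O(n^18 · (log n)^6). For the integral, the leading term of ∫_1^n x^18 (log x)^6 dx is n^19/19 · (log n)^6 (by repeated integration by parts; each step lowers the log-exponent and produces a relatively O(1/log n) correction). Hence S_n ~ 6 · n^19 · (log n)^6 / 19.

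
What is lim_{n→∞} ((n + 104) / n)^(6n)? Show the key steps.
lim = e^624

Rewrite as (1 + 104/n)^(6n). By the standard limit (1 + x/n)^n → e^x, we have (1 + 104/n)^n → e^104, and raising to the 6th power gives e^624.
More precisely, ln[(1 + 104/n)^(6n)] = 6n · ln(1 + 104/n) = 6n · (104/n + O(1/n^2)) = 624 + O(1/n) → 624.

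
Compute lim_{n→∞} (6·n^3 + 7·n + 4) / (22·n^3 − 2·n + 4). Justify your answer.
lim = 6/22 = 3/11

For large n the leading n^3 terms dominate both numerator and denominator. Dividing top and bottom by n^3, every other term tends to 0, leaving 6/22 = 3/11.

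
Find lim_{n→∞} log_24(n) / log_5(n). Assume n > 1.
lim = ln(5) / ln(24) = log_24(5)

Change of base: log_24(n) = ln n / ln 24 and log_5(n) = ln n / ln 5. The ratio is (ln n / ln 24) · (ln 5 / ln n) = ln 5 / ln 24, a constant independent of n. So the limit is ln 5 / ln 24 = log_24(5).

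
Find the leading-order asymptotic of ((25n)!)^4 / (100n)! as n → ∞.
((25n)!)^4/(100n)! ~ ((2π·25n)^(3/2) / 2) · 4^(−4·25n)  →  0

Write N = 25n. Stirling: N! ~ sqrt(2π N)(N/e)^N and (4N)! ~ sqrt(2π·4N)·(4N/e)^(4N).
  (N!)^4/(4N)! ~ (2π N)^(4/2) (N/e)^(4N) / [sqrt(2π·4N) (4N/e)^(4N)]
     = (2π N)^(4/2) / sqrt(2π·4N) · (N/(4N))^(4N)
     = (2π N)^((4−1)/2) / 2 · 4^(−4N).
Since 4^4 > 1, the factor 4^(−4N) decays exponentially, so the ratio → 0. Substituting N = 25n gives the stated form.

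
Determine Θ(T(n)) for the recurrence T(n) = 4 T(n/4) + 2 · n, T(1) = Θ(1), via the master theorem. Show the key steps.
T(n) = Θ(n log n)

log_4 4 = 1, and f(n) = 2 · n = Θ(n^(log_4 4)). This is Case 2 of the master theorem: T(n) = Θ(f(n) · log n) = Θ(n log n).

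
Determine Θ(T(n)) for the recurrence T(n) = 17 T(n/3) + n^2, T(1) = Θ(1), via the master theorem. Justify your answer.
T(n) = Θ(n^(log_3 17))

Master theorem: compare f(n) = n^2 to n^(log_3 17) where log_3 17 ≈ 2.579. Since 2 < log_3 17, we have f(n) = O(n^(log_3 17 − ε)) for some ε > 0 — Case 1. Hence T(n) = Θ(n^(log_3 17)).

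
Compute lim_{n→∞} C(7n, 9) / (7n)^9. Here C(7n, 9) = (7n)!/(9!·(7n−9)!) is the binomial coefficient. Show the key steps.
lim = 1/9! = 1/362880

With N = 7n → ∞: C(N, 9) / N^9 = [N(N−1)…(N−8)] / (9! · N^9) = (1/9!) · 1 · (1 − 1/(7n)) · … · (1 − 8/(7n)). Each factor → 1 as N → ∞, so the limit is 1/9! = 1/362880.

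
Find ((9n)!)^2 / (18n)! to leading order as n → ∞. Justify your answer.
((9n)!)^2/(18n)! ~ ((2π·9n)^(1/2) / sqrt(2)) · 2^(−2·9n)  →  0

Write N = 9n. Stirling: N! ~ sqrt(2π N)(N/e)^N and (2N)! ~ sqrt(2π·2N)·(2N/e)^(2N).
  (N!)^2/(2N)! ~ (2π N)^(2/2) (N/e)^(2N) / [sqrt(2π·2N) (2N/e)^(2N)]
     = (2π N)^(2/2) / sqrt(2π·2N) · (N/(2N))^(2N)
     = (2π N)^((2−1)/2) / sqrt(2) · 2^(−2N).
Since 2^2 > 1, the factor 2^(−2N) decays exponentially, so the ratio → 0. Substituting N = 9n gives the stated form.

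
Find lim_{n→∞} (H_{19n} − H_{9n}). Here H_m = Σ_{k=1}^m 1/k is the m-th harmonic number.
lim = ln(19/9)

Euler-Maclaurin gives H_m = ln m + γ + 1/(2m) + O(1/m^2). The γ and O(1/m) terms cancel in the difference:
  H_{19n} − H_{9n} = ln(19n) − ln(9n) + O(1/n) = ln(19/9) + O(1/n).
Hence the limit is ln(19/9).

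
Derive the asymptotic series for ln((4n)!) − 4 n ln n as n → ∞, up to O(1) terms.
ln((4n)!) − 4 n ln n = 4(ln 4 − 1) n + (1/2) ln(2π·4n) + O(1/n)

Stirling: ln((4n)!) = 4n ln(4n) − 4n + (1/2) ln(2π·4n) + O(1/n).
Since 4n ln(4n) = 4n ln n + 4n ln 4, subtracting 4n ln n cancels the n ln n term exactly. What remains is 4(ln 4 − 1) n + (1/2) ln(2π·4n) + O(1/n).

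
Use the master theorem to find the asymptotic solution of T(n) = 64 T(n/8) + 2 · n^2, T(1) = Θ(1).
T(n) = Θ(n^2 log n)

log_8 64 = 2, and f(n) = 2 · n^2 = Θ(n^(log_8 64)). This is Case 2 of the master theorem: T(n) = Θ(f(n) · log n) = Θ(n^2 log n).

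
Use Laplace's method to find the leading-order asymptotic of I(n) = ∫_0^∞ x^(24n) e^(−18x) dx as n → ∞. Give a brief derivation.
I(n) ~ (sqrt(2π·24n) / 18) · (24n/(18e))^(24n)

Write the integrand as exp(24n ln x − 18x) and set f(x) = 24n ln x − 18x. Then f'(x) = 24n/x − 18 = 0 at x* = 24n/18, and f''(x*) = −24n/x*^2 = −18^2/(24n). Laplace's method (interior maximum) gives
  I(n) ~ e^(f(x*)) · sqrt(2π / |f''(x*)|)
        = exp(24n ln(24n/18) − 24n) · sqrt(2π · 24n / 18^2)
        = (24n/18)^(24n) e^(−24n) · sqrt(2π·24n) / 18
        = (sqrt(2π·24n) / 18) · (24n/(18e))^(24n).
This matches Γ(24n+1)/18^(24n+1) with Stirling applied to Γ.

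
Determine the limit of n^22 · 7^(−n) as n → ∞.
lim = 0

Exponentials with base > 1 dominate every fixed polynomial: for any fixed c, n^c / 7^n → 0 as n → ∞ (e.g. by the ratio test, or by writing 7^n = e^(n ln 7) and noting e^(n ln 7) / n^c → ∞). Hence n^22 · 7^(−n) = n^22 / 7^n → 0.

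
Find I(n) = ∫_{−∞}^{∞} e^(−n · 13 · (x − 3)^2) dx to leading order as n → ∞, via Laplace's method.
I(n) = sqrt(π/(13n))

Here φ(x) = 13 · (x − 3)^2 has its unique minimum at x* = 3 with φ(x*) = 0 and φ''(x*) = 26. Laplace's method gives
  I(n) ~ e^(−n φ(x*)) · sqrt(2π / (n · φ''(x*))) = sqrt(2π / (26n)) = sqrt(π/(13n)).
This is exact: substituting u = (x − 3)·sqrt(13n) gives I(n) = (1/sqrt(13n)) ∫_{−∞}^{∞} e^(−u^2) du = sqrt(π/(13n)).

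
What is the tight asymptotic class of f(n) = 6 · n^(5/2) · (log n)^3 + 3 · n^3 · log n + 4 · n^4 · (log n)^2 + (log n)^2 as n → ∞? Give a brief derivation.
f(n) ∈ Θ(n^4 · (log n)^2)

Compare the terms by growth order. For large n, n^a · (log n)^b dominates n^a' · (log n)^b' iff a > a', or (a = a' and b > b'). Ranking the 4 terms shows the dominant one is 4 · n^4 · (log n)^2. Hence f(n) ∈ Θ(n^4 · (log n)^2).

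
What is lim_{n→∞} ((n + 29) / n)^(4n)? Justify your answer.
lim = e^116

Rewrite as (1 + 29/n)^(4n). By the standard limit (1 + x/n)^n → e^x, we have (1 + 29/n)^n → e^29, and raising to the 4th power gives e^116.
More precisely, ln[(1 + 29/n)^(4n)] = 4n · ln(1 + 29/n) = 4n · (29/n + O(1/n^2)) = 116 + O(1/n) → 116.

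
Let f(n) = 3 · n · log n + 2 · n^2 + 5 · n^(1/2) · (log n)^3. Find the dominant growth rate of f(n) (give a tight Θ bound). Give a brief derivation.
f(n) ∈ Θ(n^2)

Compare the terms by growth order. For large n, n^a · (log n)^b dominates n^a' · (log n)^b' iff a > a', or (a = a' and b > b'). Ranking the 3 terms shows the dominant one is 2 · n^2. Hence f(n) ∈ Θ(n^2).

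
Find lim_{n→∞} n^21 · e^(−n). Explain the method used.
lim = 0

Exponentials with base > 1 dominate every fixed polynomial: for any fixed c, n^c / e^n → 0 as n → ∞ (e.g. by the ratio test, or since e^n grows faster than any power of n). Hence n^21 · e^(−n) = n^21 / e^n → 0.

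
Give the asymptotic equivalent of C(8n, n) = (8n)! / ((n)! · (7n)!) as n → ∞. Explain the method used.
C(8n, n) ~ (16777216/823543)^(n) · sqrt(4/(7π·n))

Write N = n. Apply Stirling to each factorial:
  (8N)! ~ sqrt(2π·8N) · (8N/e)^(8N),
  N! ~ sqrt(2π N) · (N/e)^N,
  (7N)! ~ sqrt(2π·7N) · (7N/e)^(7N).
The exponential factors combine to (8N)^(8N) / (N^N · (7N)^(7N)) = 8^(8N)/7^(7N) = (8^8/7^7)^N = (16777216/823543)^N.
The square-root prefactors combine to sqrt(2π·8N) / (sqrt(2π N)·sqrt(2π·7N)) = sqrt(8 / (2π·7·N)) = sqrt(4/(7π·n)).
Substituting N = n: C(8n, n) ~ (16777216/823543)^(n) · sqrt(4/(7π·n)).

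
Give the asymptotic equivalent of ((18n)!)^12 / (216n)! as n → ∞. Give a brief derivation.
((18n)!)^12/(216n)! ~ ((2π·18n)^(11/2) / sqrt(12)) · 12^(−12·18n)  →  0

Write N = 18n. Stirling: N! ~ sqrt(2π N)(N/e)^N and (12N)! ~ sqrt(2π·12N)·(12N/e)^(12N).
  (N!)^12/(12N)! ~ (2π N)^(12/2) (N/e)^(12N) / [sqrt(2π·12N) (12N/e)^(12N)]
     = (2π N)^(12/2) / sqrt(2π·12N) · (N/(12N))^(12N)
     = (2π N)^((12−1)/2) / sqrt(12) · 12^(−12N).
Since 12^12 > 1, the factor 12^(−12N) decays exponentially, so the ratio → 0. Substituting N = 18n gives the stated form.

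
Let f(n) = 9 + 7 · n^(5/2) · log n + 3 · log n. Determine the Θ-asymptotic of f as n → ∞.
f(n) ∈ Θ(n^(5/2) · log n)

Compare the terms by growth order. For large n, n^a · (log n)^b dominates n^a' · (log n)^b' iff a > a', or (a = a' and b > b'). Ranking the 3 terms shows the dominant one is 7 · n^(5/2) · log n. Hence f(n) ∈ Θ(n^(5/2) · log n).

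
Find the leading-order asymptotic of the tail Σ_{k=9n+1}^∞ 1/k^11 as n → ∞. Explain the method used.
Σ_{k>9n} 1/k^11 ~ 1/(10 · (9n)^10)

Compare to the integral: ∫_{9n}^∞ x^(−11) dx = [−x^(−10)/10]_{9n}^∞ = 1/((11−1)·(9n)^10). Euler-Maclaurin then gives
  Σ_{k>9n} 1/k^11 = ∫_{9n}^∞ dx/x^11 − 1/(2·(9n)^11) + O(1/(9n)^12).
(Equivalently this is ζ(11) − Σ_{k≤9n} 1/k^11.)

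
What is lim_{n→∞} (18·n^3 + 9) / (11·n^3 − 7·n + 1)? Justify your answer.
lim = 18/11

For large n the leading n^3 terms dominate both numerator and denominator. Dividing top and bottom by n^3, every other term tends to 0, leaving 18/11.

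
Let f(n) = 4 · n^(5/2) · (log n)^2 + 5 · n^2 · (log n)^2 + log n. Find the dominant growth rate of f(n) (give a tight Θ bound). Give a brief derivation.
f(n) ∈ Θ(n^(5/2) · (log n)^2)

Compare the terms by growth order. For large n, n^a · (log n)^b dominates n^a' · (log n)^b' iff a > a', or (a = a' and b > b'). Ranking the 3 terms shows the dominant one is 4 · n^(5/2) · (log n)^2. Hence f(n) ∈ Θ(n^(5/2) · (log n)^2).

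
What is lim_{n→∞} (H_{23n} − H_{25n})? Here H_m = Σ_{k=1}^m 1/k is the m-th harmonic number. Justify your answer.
lim = ln(23/25)

Euler-Maclaurin gives H_m = ln m + γ + 1/(2m) + O(1/m^2). The γ and O(1/m) terms cancel in the difference:
  H_{23n} − H_{25n} = ln(23n) − ln(25n) + O(1/n) = ln(23/25) + O(1/n).
Hence the limit is ln(23/25).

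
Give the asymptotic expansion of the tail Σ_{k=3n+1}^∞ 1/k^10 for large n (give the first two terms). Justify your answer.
Σ_{k>3n} 1/k^10 = 1/(9 · (3n)^9) − 1/(2 · (3n)^10) + O(1/(3n)^11)

Compare to the integral: ∫_{3n}^∞ x^(−10) dx = [−x^(−9)/9]_{3n}^∞ = 1/((10−1)·(3n)^9). The Euler-Maclaurin correction adds −f(3n)/2 = −1/(2·(3n)^10). Euler-Maclaurin then gives
  Σ_{k>3n} 1/k^10 = ∫_{3n}^∞ dx/x^10 − 1/(2·(3n)^10) + O(1/(3n)^11).
(Equivalently this is ζ(10) − Σ_{k≤3n} 1/k^10.)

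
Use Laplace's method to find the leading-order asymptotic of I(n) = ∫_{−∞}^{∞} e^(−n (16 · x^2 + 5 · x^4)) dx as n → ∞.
I(n) ~ sqrt(π/(16n))

φ(x) = 16 · x^2 + 5 · x^4 has its unique global minimum at x* = 0 (since φ'(x) = 32x + 20x^3 = 0 only at x = 0 for real x with both coefficients positive, and φ → ∞ as |x| → ∞). At x* = 0, φ(0) = 0 and φ''(0) = 32. Laplace's method then gives
  I(n) ~ sqrt(2π / (n · φ''(0))) · e^(−n φ(0)) = sqrt(2π / (32n)) = sqrt(π/(16n)).
The 5 · x^4 term contributes only at subleading order (an O(1/n) relative correction).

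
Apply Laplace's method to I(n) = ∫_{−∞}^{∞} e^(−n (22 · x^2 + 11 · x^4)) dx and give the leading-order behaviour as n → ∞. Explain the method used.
I(n) ~ sqrt(π/(22n))

φ(x) = 22 · x^2 + 11 · x^4 has its unique global minimum at x* = 0 (since φ'(x) = 44x + 44x^3 = 0 only at x = 0 for real x with both coefficients positive, and φ → ∞ as |x| → ∞). At x* = 0, φ(0) = 0 and φ''(0) = 44. Laplace's method then gives
  I(n) ~ sqrt(2π / (n · φ''(0))) · e^(−n φ(0)) = sqrt(2π / (44n)) = sqrt(π/(22n)).
The 11 · x^4 term contributes only at subleading order (an O(1/n) relative correction).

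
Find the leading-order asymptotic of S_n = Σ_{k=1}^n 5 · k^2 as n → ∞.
S_n ~ 5 · n^3 / 3

By integral comparison (Euler-Maclaurin), Σ_{k=1}^n 5 · k^2 = 5 · ∫_0^n x^2 dx + O(n^2) = 5 · n^3/3 + O(n^2). (Equivalently, Faulhaber's formula gives the same leading term.)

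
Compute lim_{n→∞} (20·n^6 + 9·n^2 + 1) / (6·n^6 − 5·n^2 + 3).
lim = 20/6 = 10/3

For large n the leading n^6 terms dominate both numerator and denominator. Dividing top and bottom by n^6, every other term tends to 0, leaving 20/6 = 10/3.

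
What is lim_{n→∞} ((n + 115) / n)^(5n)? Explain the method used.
lim = e^575

Rewrite as (1 + 115/n)^(5n). By the standard limit (1 + x/n)^n → e^x, we have (1 + 115/n)^n → e^115, and raising to the 5th power gives e^575.
More precisely, ln[(1 + 115/n)^(5n)] = 5n · ln(1 + 115/n) = 5n · (115/n + O(1/n^2)) = 575 + O(1/n) → 575.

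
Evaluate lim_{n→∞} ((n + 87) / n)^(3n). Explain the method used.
lim = e^261

Rewrite as (1 + 87/n)^(3n). By the standard limit (1 + x/n)^n → e^x, we have (1 + 87/n)^n → e^87, and raising to the 3rd power gives e^261.
More precisely, ln[(1 + 87/n)^(3n)] = 3n · ln(1 + 87/n) = 3n · (87/n + O(1/n^2)) = 261 + O(1/n) → 261.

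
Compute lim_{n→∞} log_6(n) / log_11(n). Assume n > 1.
lim = ln(11) / ln(6) = log_6(11)

Change of base: log_6(n) = ln n / ln 6 and log_11(n) = ln n / ln 11. The ratio is (ln n / ln 6) · (ln 11 / ln n) = ln 11 / ln 6, a constant independent of n. So the limit is ln 11 / ln 6 = log_6(11).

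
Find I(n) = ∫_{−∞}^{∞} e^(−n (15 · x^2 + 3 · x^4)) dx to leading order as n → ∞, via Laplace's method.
I(n) ~ sqrt(π/(15n))

φ(x) = 15 · x^2 + 3 · x^4 has its unique global minimum at x* = 0 (since φ'(x) = 30x + 12x^3 = 0 only at x = 0 for real x with both coefficients positive, and φ → ∞ as |x| → ∞). At x* = 0, φ(0) = 0 and φ''(0) = 30. Laplace's method then gives
  I(n) ~ sqrt(2π / (n · φ''(0))) · e^(−n φ(0)) = sqrt(2π / (30n)) = sqrt(π/(15n)).
The 3 · x^4 term contributes only at subleading order (an O(1/n) relative correction).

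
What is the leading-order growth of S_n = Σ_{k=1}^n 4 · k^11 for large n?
S_n ~ n^12 / 3

By integral comparison (Euler-Maclaurin), Σ_{k=1}^n 4 · k^11 = 4 · ∫_0^n x^11 dx + O(n^11) = 4 · n^12/12 = n^12 / 3 + O(n^11). (Equivalently, Faulhaber's formula gives the same leading term.)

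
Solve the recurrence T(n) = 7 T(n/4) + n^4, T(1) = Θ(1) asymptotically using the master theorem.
T(n) = Θ(n^4)

log_4 7 ≈ 1.404. f(n) = n^4 dominates n^(log_4 7) since 4 > 1.404, and the regularity condition a·f(n/b) = 7·(n/4)^4 = (7/256)·n^4 ≤ c·f(n) holds with c = 7/256 ≈ 0.0273 < 1. So this is Case 3: T(n) = Θ(f(n)) = Θ(n^4).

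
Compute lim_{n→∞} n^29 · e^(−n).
lim = 0

Exponentials with base > 1 dominate every fixed polynomial: for any fixed c, n^c / e^n → 0 as n → ∞ (e.g. by the ratio test, or since e^n grows faster than any power of n). Hence n^29 · e^(−n) = n^29 / e^n → 0.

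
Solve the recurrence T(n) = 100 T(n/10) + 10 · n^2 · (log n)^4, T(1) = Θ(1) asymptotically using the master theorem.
T(n) = Θ(n^2 · (log n)^5)

Here log_10 100 = 2 and f(n) = 10 · n^2 · (log n)^4 = Θ(n^(log_10 100) · (log n)^4). This is the extended Case 2 of the master theorem (f matches the critical exponent up to log factors), giving T(n) = Θ(n^(log_10 100) · (log n)^(4+1)) = Θ(n^2 · (log n)^5).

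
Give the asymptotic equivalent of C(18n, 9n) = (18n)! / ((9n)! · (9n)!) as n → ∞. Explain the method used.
C(18n, 9n) ~ (4)^(9n) · sqrt(1/(π·9n))

Write N = 9n. Apply Stirling to each factorial:
  (2N)! ~ sqrt(2π·2N) · (2N/e)^(2N),
  N! ~ sqrt(2π N) · (N/e)^N,
  (1N)! ~ sqrt(2π·1N) · (1N/e)^(1N).
The exponential factors combine to (2N)^(2N) / (N^N · (1N)^(1N)) = 2^(2N)/1^(1N) = (2^2/1^1)^N = (4)^N.
The square-root prefactors combine to sqrt(2π·2N) / (sqrt(2π N)·sqrt(2π·1N)) = sqrt(2 / (2π·1·N)) = sqrt(1/(π·9n)).
Substituting N = 9n: C(18n, 9n) ~ (4)^(9n) · sqrt(1/(π·9n)).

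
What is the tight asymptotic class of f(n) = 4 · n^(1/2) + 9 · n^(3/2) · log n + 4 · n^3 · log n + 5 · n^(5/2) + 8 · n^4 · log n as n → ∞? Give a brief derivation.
f(n) ∈ Θ(n^4 · log n)

Compare the terms by growth order. For large n, n^a · (log n)^b dominates n^a' · (log n)^b' iff a > a', or (a = a' and b > b'). Ranking the 5 terms shows the dominant one is 8 · n^4 · log n. Hence f(n) ∈ Θ(n^4 · log n).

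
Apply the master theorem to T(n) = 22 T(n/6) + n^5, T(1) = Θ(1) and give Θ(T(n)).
T(n) = Θ(n^5)

log_6 22 ≈ 1.725. f(n) = n^5 dominates n^(log_6 22) since 5 > 1.725, and the regularity condition a·f(n/b) = 22·(n/6)^5 = (22/7776)·n^5 ≤ c·f(n) holds with c = 22/7776 ≈ 0.00283 < 1. So this is Case 3: T(n) = Θ(f(n)) = Θ(n^5).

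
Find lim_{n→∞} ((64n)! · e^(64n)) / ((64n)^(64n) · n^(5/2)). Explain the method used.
lim = 0

Stirling: (64n)! ~ sqrt(2π·64n) · (64n/e)^(64n). Hence
  (64n)! · e^(64n) / (64n)^(64n) ~ sqrt(2π·64n).
Dividing by n^(5/2): sqrt(2π·64n) / n^(5/2) = sqrt(2π·64) · n^((1−5)/2), so the expression behaves like sqrt(2π·64) · n^((1−5)/2) → 0.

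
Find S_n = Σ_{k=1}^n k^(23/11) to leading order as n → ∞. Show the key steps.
S_n ~ (11/34) · n^(34/11)

Integral comparison: Σ_{k=1}^n k^(23/11) = ∫_0^n x^(23/11) dx + O(n^(23/11)). The integral is n^(1 + 23/11) / (1 + 23/11) = n^((23+11)/11) / ((23+11)/11) = (11/34) · n^(34/11).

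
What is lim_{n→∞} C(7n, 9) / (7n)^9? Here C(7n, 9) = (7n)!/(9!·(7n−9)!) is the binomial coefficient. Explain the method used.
lim = 1/9! = 1/362880

With N = 7n → ∞: C(N, 9) / N^9 = [N(N−1)…(N−8)] / (9! · N^9) = (1/9!) · 1 · (1 − 1/(7n)) · … · (1 − 8/(7n)). Each factor → 1 as N → ∞, so the limit is 1/9! = 1/362880.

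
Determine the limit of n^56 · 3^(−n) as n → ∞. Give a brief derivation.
lim = 0

Exponentials with base > 1 dominate every fixed polynomial: for any fixed c, n^c / 3^n → 0 as n → ∞ (e.g. by the ratio test, or by writing 3^n = e^(n ln 3) and noting e^(n ln 3) / n^c → ∞). Hence n^56 · 3^(−n) = n^56 / 3^n → 0.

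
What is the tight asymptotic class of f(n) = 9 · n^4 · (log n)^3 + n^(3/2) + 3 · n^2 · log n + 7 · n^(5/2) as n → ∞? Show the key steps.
f(n) ∈ Θ(n^4 · (log n)^3)

Compare the terms by growth order. For large n, n^a · (log n)^b dominates n^a' · (log n)^b' iff a > a', or (a = a' and b > b'). Ranking the 4 terms shows the dominant one is 9 · n^4 · (log n)^3. Hence f(n) ∈ Θ(n^4 · (log n)^3).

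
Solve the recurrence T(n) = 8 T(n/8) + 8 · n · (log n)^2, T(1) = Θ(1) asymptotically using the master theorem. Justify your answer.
T(n) = Θ(n · (log n)^3)

Here log_8 8 = 1 and f(n) = 8 · n · (log n)^2 = Θ(n^(log_8 8) · (log n)^2). This is the extended Case 2 of the master theorem (f matches the critical exponent up to log factors), giving T(n) = Θ(n^(log_8 8) · (log n)^(2+1)) = Θ(n · (log n)^3).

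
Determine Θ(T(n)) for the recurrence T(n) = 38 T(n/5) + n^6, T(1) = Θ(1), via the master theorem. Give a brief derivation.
T(n) = Θ(n^6)

log_5 38 ≈ 2.260. f(n) = n^6 dominates n^(log_5 38) since 6 > 2.260, and the regularity condition a·f(n/b) = 38·(n/5)^6 = (38/15625)·n^6 ≤ c·f(n) holds with c = 38/15625 ≈ 0.00243 < 1. So this is Case 3: T(n) = Θ(f(n)) = Θ(n^6).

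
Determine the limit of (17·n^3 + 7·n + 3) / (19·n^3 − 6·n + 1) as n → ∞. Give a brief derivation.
lim = 17/19

For large n the leading n^3 terms dominate both numerator and denominator. Dividing top and bottom by n^3, every other term tends to 0, leaving 17/19.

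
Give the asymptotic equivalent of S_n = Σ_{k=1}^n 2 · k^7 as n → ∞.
S_n ~ n^8 / 4

By integral comparison (Euler-Maclaurin), Σ_{k=1}^n 2 · k^7 = 2 · ∫_0^n x^7 dx + O(n^7) = 2 · n^8/8 = n^8 / 4 + O(n^7). (Equivalently, Faulhaber's formula gives the same leading term.)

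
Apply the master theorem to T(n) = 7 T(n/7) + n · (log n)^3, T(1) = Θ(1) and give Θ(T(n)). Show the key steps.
T(n) = Θ(n · (log n)^4)

Here log_7 7 = 1 and f(n) = n · (log n)^3 = Θ(n^(log_7 7) · (log n)^3). This is the extended Case 2 of the master theorem (f matches the critical exponent up to log factors), giving T(n) = Θ(n^(log_7 7) · (log n)^(3+1)) = Θ(n · (log n)^4).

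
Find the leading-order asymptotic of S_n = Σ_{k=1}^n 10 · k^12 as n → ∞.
S_n ~ 10 · n^13 / 13

By integral comparison (Euler-Maclaurin), Σ_{k=1}^n 10 · k^12 = 10 · ∫_0^n x^12 dx + O(n^12) = 10 · n^13/13 + O(n^12). (Equivalently, Faulhaber's formula gives the same leading term.)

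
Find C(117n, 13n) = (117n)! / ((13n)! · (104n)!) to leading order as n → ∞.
C(117n, 13n) ~ (387420489/16777216)^(13n) · sqrt(9/(16π·13n))

Write N = 13n. Apply Stirling to each factorial:
  (9N)! ~ sqrt(2π·9N) · (9N/e)^(9N),
  N! ~ sqrt(2π N) · (N/e)^N,
  (8N)! ~ sqrt(2π·8N) · (8N/e)^(8N).
The exponential factors combine to (9N)^(9N) / (N^N · (8N)^(8N)) = 9^(9N)/8^(8N) = (9^9/8^8)^N = (387420489/16777216)^N.
The square-root prefactors combine to sqrt(2π·9N) / (sqrt(2π N)·sqrt(2π·8N)) = sqrt(9 / (2π·8·N)) = sqrt(9/(16π·13n)).
Substituting N = 13n: C(117n, 13n) ~ (387420489/16777216)^(13n) · sqrt(9/(16π·13n)).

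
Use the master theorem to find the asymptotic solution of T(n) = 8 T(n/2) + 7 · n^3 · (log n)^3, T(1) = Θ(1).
T(n) = Θ(n^3 · (log n)^4)

Here log_2 8 = 3 and f(n) = 7 · n^3 · (log n)^3 = Θ(n^(log_2 8) · (log n)^3). This is the extended Case 2 of the master theorem (f matches the critical exponent up to log factors), giving T(n) = Θ(n^(log_2 8) · (log n)^(3+1)) = Θ(n^3 · (log n)^4).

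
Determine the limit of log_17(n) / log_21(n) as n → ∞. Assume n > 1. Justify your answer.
lim = ln(21) / ln(17) = log_17(21)

Change of base: log_17(n) = ln n / ln 17 and log_21(n) = ln n / ln 21. The ratio is (ln n / ln 17) · (ln 21 / ln n) = ln 21 / ln 17, a constant independent of n. So the limit is ln 21 / ln 17 = log_17(21).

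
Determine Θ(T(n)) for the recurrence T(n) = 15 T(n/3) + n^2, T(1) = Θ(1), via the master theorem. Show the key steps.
T(n) = Θ(n^(log_3 15))

Master theorem: compare f(n) = n^2 to n^(log_3 15) where log_3 15 ≈ 2.465. Since 2 < log_3 15, we have f(n) = O(n^(log_3 15 − ε)) for some ε > 0 — Case 1. Hence T(n) = Θ(n^(log_3 15)).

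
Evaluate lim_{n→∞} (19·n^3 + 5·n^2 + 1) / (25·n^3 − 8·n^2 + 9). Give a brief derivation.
lim = 19/25

For large n the leading n^3 terms dominate both numerator and denominator. Dividing top and bottom by n^3, every other term tends to 0, leaving 19/25.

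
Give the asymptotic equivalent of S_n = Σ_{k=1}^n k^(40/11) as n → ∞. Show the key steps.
S_n ~ (11/51) · n^(51/11)

Integral comparison: Σ_{k=1}^n k^(40/11) = ∫_0^n x^(40/11) dx + O(n^(40/11)). The integral is n^(1 + 40/11) / (1 + 40/11) = n^((40+11)/11) / ((40+11)/11) = (11/51) · n^(51/11).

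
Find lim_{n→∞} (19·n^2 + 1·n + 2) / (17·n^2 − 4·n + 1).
lim = 19/17

For large n the leading n^2 terms dominate both numerator and denominator. Dividing top and bottom by n^2, every other term tends to 0, leaving 19/17.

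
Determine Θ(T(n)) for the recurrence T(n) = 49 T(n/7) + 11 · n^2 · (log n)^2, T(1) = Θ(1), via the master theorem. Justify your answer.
T(n) = Θ(n^2 · (log n)^3)

Here log_7 49 = 2 and f(n) = 11 · n^2 · (log n)^2 = Θ(n^(log_7 49) · (log n)^2). This is the extended Case 2 of the master theorem (f matches the critical exponent up to log factors), giving T(n) = Θ(n^(log_7 49) · (log n)^(2+1)) = Θ(n^2 · (log n)^3).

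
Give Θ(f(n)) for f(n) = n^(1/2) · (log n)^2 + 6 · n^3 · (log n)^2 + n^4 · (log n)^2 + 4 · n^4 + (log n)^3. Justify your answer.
f(n) ∈ Θ(n^4 · (log n)^2)

Compare the terms by growth order. For large n, n^a · (log n)^b dominates n^a' · (log n)^b' iff a > a', or (a = a' and b > b'). Ranking the 5 terms shows the dominant one is n^4 · (log n)^2. Hence f(n) ∈ Θ(n^4 · (log n)^2).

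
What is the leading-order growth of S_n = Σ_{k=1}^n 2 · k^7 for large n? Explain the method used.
S_n ~ n^8 / 4

By integral comparison (Euler-Maclaurin), Σ_{k=1}^n 2 · k^7 = 2 · ∫_0^n x^7 dx + O(n^7) = 2 · n^8/8 = n^8 / 4 + O(n^7). (Equivalently, Faulhaber's formula gives the same leading term.)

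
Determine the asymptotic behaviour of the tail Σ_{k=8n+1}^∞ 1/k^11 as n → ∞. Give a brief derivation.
Σ_{k>8n} 1/k^11 ~ 1/(10 · (8n)^10)

Compare to the integral: ∫_{8n}^∞ x^(−11) dx = [−x^(−10)/10]_{8n}^∞ = 1/((11−1)·(8n)^10). Euler-Maclaurin then gives
  Σ_{k>8n} 1/k^11 = ∫_{8n}^∞ dx/x^11 − 1/(2·(8n)^11) + O(1/(8n)^12).
(Equivalently this is ζ(11) − Σ_{k≤8n} 1/k^11.)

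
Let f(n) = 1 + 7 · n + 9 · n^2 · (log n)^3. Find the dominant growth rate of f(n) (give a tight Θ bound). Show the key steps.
f(n) ∈ Θ(n^2 · (log n)^3)

Compare the terms by growth order. For large n, n^a · (log n)^b dominates n^a' · (log n)^b' iff a > a', or (a = a' and b > b'). Ranking the 3 terms shows the dominant one is 9 · n^2 · (log n)^3. Hence f(n) ∈ Θ(n^2 · (log n)^3).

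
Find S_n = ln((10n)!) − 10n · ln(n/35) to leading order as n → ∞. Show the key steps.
S_n ~ 10n · (ln 350 − 1) + O(ln n)

Stirling: ln((10n)!) = 10n ln(10n) − 10n + O(ln n).
  S_n = 10n ln(10n) − 10n − 10n ln(n/35) + O(ln n)
      = 10n ln(10n) − 10n ln n + 10n ln 35 − 10n + O(ln n)
      = 10n ln 10 + 10n ln 35 − 10n + O(ln n)
      = 10n (ln 350 − 1) + O(ln n).
Numerically ln(350) − 1 ≈ 4.8579.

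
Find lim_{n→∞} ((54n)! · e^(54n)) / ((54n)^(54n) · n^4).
lim = 0

Stirling: (54n)! ~ sqrt(2π·54n) · (54n/e)^(54n). Hence
  (54n)! · e^(54n) / (54n)^(54n) ~ sqrt(2π·54n).
Dividing by n^4: sqrt(2π·54n) / n^4 = sqrt(2π·54) · n^((1−8)/2), so the expression behaves like sqrt(2π·54) · n^((1−8)/2) → 0.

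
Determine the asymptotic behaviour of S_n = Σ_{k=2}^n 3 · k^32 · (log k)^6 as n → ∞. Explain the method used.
S_n ~ n^33 · (log n)^6 / 11

By integral comparison, S_n = ∫_1^n 3 · x^32 · (log x)^6 dx + O(n^32 · (log n)^6). For the integral, the leading term of ∫_1^n x^32 (log x)^6 dx is n^33/33 · (log n)^6 (by repeated integration by parts; each step lowers the log-exponent and produces a relatively O(1/log n) correction). Hence S_n ~ n^33 · (log n)^6 / 11.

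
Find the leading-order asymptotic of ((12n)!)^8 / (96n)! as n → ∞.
((12n)!)^8/(96n)! ~ ((2π·12n)^(7/2) / sqrt(8)) · 8^(−8·12n)  →  0

Write N = 12n. Stirling: N! ~ sqrt(2π N)(N/e)^N and (8N)! ~ sqrt(2π·8N)·(8N/e)^(8N).
  (N!)^8/(8N)! ~ (2π N)^(8/2) (N/e)^(8N) / [sqrt(2π·8N) (8N/e)^(8N)]
     = (2π N)^(8/2) / sqrt(2π·8N) · (N/(8N))^(8N)
     = (2π N)^((8−1)/2) / sqrt(8) · 8^(−8N).
Since 8^8 > 1, the factor 8^(−8N) decays exponentially, so the ratio → 0. Substituting N = 12n gives the stated form.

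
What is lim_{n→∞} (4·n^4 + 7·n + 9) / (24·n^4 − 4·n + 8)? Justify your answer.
lim = 4/24 = 1/6

For large n the leading n^4 terms dominate both numerator and denominator. Dividing top and bottom by n^4, every other term tends to 0, leaving 4/24 = 1/6.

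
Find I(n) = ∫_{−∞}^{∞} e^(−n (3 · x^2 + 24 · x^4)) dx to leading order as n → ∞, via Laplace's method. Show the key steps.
I(n) ~ sqrt(π/(3n))

φ(x) = 3 · x^2 + 24 · x^4 has its unique global minimum at x* = 0 (since φ'(x) = 6x + 96x^3 = 0 only at x = 0 for real x with both coefficients positive, and φ → ∞ as |x| → ∞). At x* = 0, φ(0) = 0 and φ''(0) = 6. Laplace's method then gives
  I(n) ~ sqrt(2π / (n · φ''(0))) · e^(−n φ(0)) = sqrt(2π / (6n)) = sqrt(π/(3n)).
The 24 · x^4 term contributes only at subleading order (an O(1/n) relative correction).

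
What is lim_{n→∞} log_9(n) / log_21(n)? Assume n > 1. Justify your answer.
lim = ln(21) / ln(9) = log_9(21)

Change of base: log_9(n) = ln n / ln 9 and log_21(n) = ln n / ln 21. The ratio is (ln n / ln 9) · (ln 21 / ln n) = ln 21 / ln 9, a constant independent of n. So the limit is ln 21 / ln 9 = log_9(21).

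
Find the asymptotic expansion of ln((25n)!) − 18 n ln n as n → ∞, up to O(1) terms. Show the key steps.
ln((25n)!) − 18 n ln n = 7 n ln n + 25(ln 25 − 1) n + (1/2) ln(2π·25n) + O(1/n)

Stirling: ln((25n)!) = 25n ln(25n) − 25n + (1/2) ln(2π·25n) + O(1/n).
Expand 25n ln(25n) = 25n (ln n + ln 25) = 25n ln n + 25n ln 25.
Subtract 18n ln n: leading term is (25 − 18) n ln n = 7 n ln n. The next term is 25n ln 25 − 25n = 25(ln 25 − 1) n. Then the (1/2) ln(2π·25n) correction.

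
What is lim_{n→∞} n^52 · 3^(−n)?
lim = 0

Exponentials with base > 1 dominate every fixed polynomial: for any fixed c, n^c / 3^n → 0 as n → ∞ (e.g. by the ratio test, or by writing 3^n = e^(n ln 3) and noting e^(n ln 3) / n^c → ∞). Hence n^52 · 3^(−n) = n^52 / 3^n → 0.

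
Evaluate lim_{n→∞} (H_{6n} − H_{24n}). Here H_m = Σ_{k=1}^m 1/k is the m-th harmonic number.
lim = ln(6/24) = −ln 4

Euler-Maclaurin gives H_m = ln m + γ + 1/(2m) + O(1/m^2). The γ and O(1/m) terms cancel in the difference:
  H_{6n} − H_{24n} = ln(6n) − ln(24n) + O(1/n) = ln(6/24) + O(1/n).
Hence the limit is ln(6/24) = −ln 4.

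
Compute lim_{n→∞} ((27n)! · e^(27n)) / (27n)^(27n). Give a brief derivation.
lim = ∞

Stirling: (27n)! ~ sqrt(2π·27n) · (27n/e)^(27n). Hence
  (27n)! · e^(27n) / (27n)^(27n) ~ sqrt(2π·27n) = sqrt(2π·27) · sqrt(n) → ∞.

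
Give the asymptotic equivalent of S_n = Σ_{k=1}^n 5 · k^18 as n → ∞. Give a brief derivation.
S_n ~ 5 · n^19 / 19

By integral comparison (Euler-Maclaurin), Σ_{k=1}^n 5 · k^18 = 5 · ∫_0^n x^18 dx + O(n^18) = 5 · n^19/19 + O(n^18). (Equivalently, Faulhaber's formula gives the same leading term.)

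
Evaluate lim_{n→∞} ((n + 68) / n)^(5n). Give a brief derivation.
lim = e^340

Rewrite as (1 + 68/n)^(5n). By the standard limit (1 + x/n)^n → e^x, we have (1 + 68/n)^n → e^68, and raising to the 5th power gives e^340.
More precisely, ln[(1 + 68/n)^(5n)] = 5n · ln(1 + 68/n) = 5n · (68/n + O(1/n^2)) = 340 + O(1/n) → 340.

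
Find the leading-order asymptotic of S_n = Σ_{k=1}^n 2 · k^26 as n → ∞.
S_n ~ 2 · n^27 / 27

By integral comparison (Euler-Maclaurin), Σ_{k=1}^n 2 · k^26 = 2 · ∫_0^n x^26 dx + O(n^26) = 2 · n^27/27 + O(n^26). (Equivalently, Faulhaber's formula gives the same leading term.)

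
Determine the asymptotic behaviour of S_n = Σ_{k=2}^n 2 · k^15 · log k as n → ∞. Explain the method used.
S_n ~ n^16 log n / 8 − n^16 / 128

By integral comparison, S_n = ∫_1^n 2 · x^15 · log x dx + O(n^15 · log n). For the integral, ∫ x^15 log x dx = n^16 log n / 16 − n^16/256 (integration by parts). Hence S_n ~ n^16 log n / 8 − n^16 / 128.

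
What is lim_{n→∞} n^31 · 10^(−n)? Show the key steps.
lim = 0

Exponentials with base > 1 dominate every fixed polynomial: for any fixed c, n^c / 10^n → 0 as n → ∞ (e.g. by the ratio test, or by writing 10^n = e^(n ln 10) and noting e^(n ln 10) / n^c → ∞). Hence n^31 · 10^(−n) = n^31 / 10^n → 0.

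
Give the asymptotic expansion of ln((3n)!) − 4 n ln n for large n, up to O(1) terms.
ln((3n)!) − 4 n ln n = −n ln n + 3(ln 3 − 1) n + (1/2) ln(2π·3n) + O(1/n)

Stirling: ln((3n)!) = 3n ln(3n) − 3n + (1/2) ln(2π·3n) + O(1/n).
Expand 3n ln(3n) = 3n (ln n + ln 3) = 3n ln n + 3n ln 3.
Subtract 4n ln n: leading term is (3 − 4) n ln n = −n ln n. The next term is 3n ln 3 − 3n = 3(ln 3 − 1) n. Then the (1/2) ln(2π·3n) correction.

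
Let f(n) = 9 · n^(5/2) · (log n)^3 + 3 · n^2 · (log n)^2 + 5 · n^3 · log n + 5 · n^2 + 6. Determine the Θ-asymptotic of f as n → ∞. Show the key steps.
f(n) ∈ Θ(n^3 · log n)

Compare the terms by growth order. For large n, n^a · (log n)^b dominates n^a' · (log n)^b' iff a > a', or (a = a' and b > b'). Ranking the 5 terms shows the dominant one is 5 · n^3 · log n. Hence f(n) ∈ Θ(n^3 · log n).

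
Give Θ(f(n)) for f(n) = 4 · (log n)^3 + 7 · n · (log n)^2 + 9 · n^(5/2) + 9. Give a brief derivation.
f(n) ∈ Θ(n^(5/2))

Compare the terms by growth order. For large n, n^a · (log n)^b dominates n^a' · (log n)^b' iff a > a', or (a = a' and b > b'). Ranking the 4 terms shows the dominant one is 9 · n^(5/2). Hence f(n) ∈ Θ(n^(5/2)).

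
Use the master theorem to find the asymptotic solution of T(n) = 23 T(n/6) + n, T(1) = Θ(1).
T(n) = Θ(n^(log_6 23))

Master theorem: compare f(n) = n to n^(log_6 23) where log_6 23 ≈ 1.750. Since 1 < log_6 23, we have f(n) = O(n^(log_6 23 − ε)) for some ε > 0 — Case 1. Hence T(n) = Θ(n^(log_6 23)).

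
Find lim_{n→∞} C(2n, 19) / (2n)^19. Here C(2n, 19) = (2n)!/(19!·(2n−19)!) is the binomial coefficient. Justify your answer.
lim = 1/19! = 1/121645100408832000

With N = 2n → ∞: C(N, 19) / N^19 = [N(N−1)…(N−18)] / (19! · N^19) = (1/19!) · 1 · (1 − 1/(2n)) · … · (1 − 18/(2n)). Each factor → 1 as N → ∞, so the limit is 1/19! = 1/121645100408832000.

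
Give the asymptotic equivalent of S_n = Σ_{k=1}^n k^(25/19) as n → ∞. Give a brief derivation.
S_n ~ (19/44) · n^(44/19)

Integral comparison: Σ_{k=1}^n k^(25/19) = ∫_0^n x^(25/19) dx + O(n^(25/19)). The integral is n^(1 + 25/19) / (1 + 25/19) = n^((25+19)/19) / ((25+19)/19) = (19/44) · n^(44/19).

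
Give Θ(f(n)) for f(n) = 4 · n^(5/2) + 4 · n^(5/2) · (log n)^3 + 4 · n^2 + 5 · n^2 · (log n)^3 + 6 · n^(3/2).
f(n) ∈ Θ(n^(5/2) · (log n)^3)

Compare the terms by growth order. For large n, n^a · (log n)^b dominates n^a' · (log n)^b' iff a > a', or (a = a' and b > b'). Ranking the 5 terms shows the dominant one is 4 · n^(5/2) · (log n)^3. Hence f(n) ∈ Θ(n^(5/2) · (log n)^3).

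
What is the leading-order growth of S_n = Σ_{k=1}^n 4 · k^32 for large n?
S_n ~ 4 · n^33 / 33

By integral comparison (Euler-Maclaurin), Σ_{k=1}^n 4 · k^32 = 4 · ∫_0^n x^32 dx + O(n^32) = 4 · n^33/33 + O(n^32). (Equivalently, Faulhaber's formula gives the same leading term.)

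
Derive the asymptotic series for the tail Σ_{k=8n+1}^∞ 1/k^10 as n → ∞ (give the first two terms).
Σ_{k>8n} 1/k^10 = 1/(9 · (8n)^9) − 1/(2 · (8n)^10) + O(1/(8n)^11)

Compare to the integral: ∫_{8n}^∞ x^(−10) dx = [−x^(−9)/9]_{8n}^∞ = 1/((10−1)·(8n)^9). The Euler-Maclaurin correction adds −f(8n)/2 = −1/(2·(8n)^10). Euler-Maclaurin then gives
  Σ_{k>8n} 1/k^10 = ∫_{8n}^∞ dx/x^10 − 1/(2·(8n)^10) + O(1/(8n)^11).
(Equivalently this is ζ(10) − Σ_{k≤8n} 1/k^10.)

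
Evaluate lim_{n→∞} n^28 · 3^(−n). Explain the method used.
lim = 0

Exponentials with base > 1 dominate every fixed polynomial: for any fixed c, n^c / 3^n → 0 as n → ∞ (e.g. by the ratio test, or by writing 3^n = e^(n ln 3) and noting e^(n ln 3) / n^c → ∞). Hence n^28 · 3^(−n) = n^28 / 3^n → 0.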